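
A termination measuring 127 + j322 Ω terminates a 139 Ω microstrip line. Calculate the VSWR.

VSWR ≈ 7.75

Γ = (Z_L − Z_0)/(Z_L + Z_0) = (-12 + j322)/(266 + j322)
|Γ| = 322/418 = 0.771
VSWR = (1 + |Γ|)/(1 − |Γ|) = 1.77/0.229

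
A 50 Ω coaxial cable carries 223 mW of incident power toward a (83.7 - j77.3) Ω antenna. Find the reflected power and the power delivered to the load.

P_reflected ≈ 66.5 mW; P_delivered ≈ 157 mW

|Γ| = |(33.7 − j77.3)/(133.7 − j77.3)| = 0.546
|Γ|² = 0.298
P_refl = |Γ|²·P_inc = 66.5 mW, P_del = (1 − |Γ|²)·P_inc = 157 mW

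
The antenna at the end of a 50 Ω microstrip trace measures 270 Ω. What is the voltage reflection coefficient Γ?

Γ = (Z_L − Z_0)/(Z_L + Z_0) = (270 − 50)/(270 + 50) = 220/320

Γ = 0.688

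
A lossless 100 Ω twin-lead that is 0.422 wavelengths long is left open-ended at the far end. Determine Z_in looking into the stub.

Z_in ≈ +j187 Ω

βl = 2π × 0.422 = 152°
tan(βl) = -0.534
For an open-ended stub, Z_in = −jZ_0·cot(βl) = −jZ_0/tan(βl)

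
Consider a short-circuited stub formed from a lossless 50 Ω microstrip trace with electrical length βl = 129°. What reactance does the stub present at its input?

X_in ≈ -61.7 Ω (capacitive)

tan(βl) = -1.23
For a short-circuited stub, Z_in = jZ_0·tan(βl)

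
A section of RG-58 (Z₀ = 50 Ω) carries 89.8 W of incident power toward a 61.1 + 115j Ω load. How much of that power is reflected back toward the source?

P_reflected ≈ 46.9 W

|Γ| = |(11.1 + j115)/(111.1 + j115)| = 0.723
|Γ|² = 0.522
P_refl = |Γ|²·P_inc = 46.9 W, P_del = (1 − |Γ|²)·P_inc = 42.9 W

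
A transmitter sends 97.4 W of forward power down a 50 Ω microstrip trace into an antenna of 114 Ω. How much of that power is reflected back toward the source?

P_reflected ≈ 14.8 W

Γ = (114 − 50)/(114 + 50) = 0.39
|Γ|² = 0.152
P_refl = |Γ|²·P_inc = 14.8 W, P_del = (1 − |Γ|²)·P_inc = 82.6 W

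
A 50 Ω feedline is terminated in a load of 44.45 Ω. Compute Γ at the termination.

Γ = -0.0588

Γ = (Z_L − Z_0)/(Z_L + Z_0) = (44.45 − 50)/(44.45 + 50) = -5.55/94.45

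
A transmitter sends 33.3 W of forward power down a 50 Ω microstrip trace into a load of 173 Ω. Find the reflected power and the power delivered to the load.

P_reflected ≈ 10.1 W; P_delivered ≈ 23.2 W

Γ = (173 − 50)/(173 + 50) = 0.552
|Γ|² = 0.304
P_refl = |Γ|²·P_inc = 10.1 W, P_del = (1 − |Γ|²)·P_inc = 23.2 W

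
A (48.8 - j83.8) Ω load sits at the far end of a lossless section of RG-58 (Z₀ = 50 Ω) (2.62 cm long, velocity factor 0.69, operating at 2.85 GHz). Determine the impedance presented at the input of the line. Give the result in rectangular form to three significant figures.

Z_in ≈ 49.9 + j84.7 Ω

λ = v/f = 0.69·c / 2.85 GHz = 0.0726 m
βl = 2π·l/λ = 2π × 0.361 = 130°
tan(βl) = tan(130°) = -1.2
Z_in = Z_0·(Z_L + jZ_0·tanβl)/(Z_0 + jZ_L·tanβl)
     = 50·(48.8 − j144)/(-50.4 − j58.4)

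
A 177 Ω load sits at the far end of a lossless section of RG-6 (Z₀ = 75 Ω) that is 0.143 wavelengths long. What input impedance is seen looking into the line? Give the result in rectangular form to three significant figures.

βl = 2π × 0.143 = 51.5°
tan(βl) = tan(51.5°) = 1.26
Z_in = Z_0·(Z_L + jZ_0·tanβl)/(Z_0 + jZ_L·tanβl)
     = 75·(177 + j94.2)/(75 + j222)

Z_in ≈ 46.6 − j44 Ω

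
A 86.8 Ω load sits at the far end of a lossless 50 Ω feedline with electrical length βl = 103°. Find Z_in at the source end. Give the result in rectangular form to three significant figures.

tan(βl) = tan(103°) = -4.33
Z_in = Z_0·(Z_L + jZ_0·tanβl)/(Z_0 + jZ_L·tanβl)
     = 50·(86.8 − j217)/(50 − j376)

Z_in ≈ 29.8 + j7.58 Ω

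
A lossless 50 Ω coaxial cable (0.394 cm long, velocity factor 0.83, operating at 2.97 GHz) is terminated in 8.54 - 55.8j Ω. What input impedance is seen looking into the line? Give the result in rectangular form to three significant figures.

λ = v/f = 0.83·c / 2.97 GHz = 0.0838 m
βl = 2π·l/λ = 2π × 0.047 = 16.9°
tan(βl) = tan(16.9°) = 0.304
Z_in = Z_0·(Z_L + jZ_0·tanβl)/(Z_0 + jZ_L·tanβl)
     = 50·(8.54 − j40.6)/(67 + j2.6)

Z_in ≈ 5.19 − j30.5 Ω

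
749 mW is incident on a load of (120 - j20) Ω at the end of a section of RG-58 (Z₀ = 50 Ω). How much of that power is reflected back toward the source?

P_reflected ≈ 135 mW

|Γ| = |(70 − j20)/(170 − j20)| = 0.425
|Γ|² = 0.181
P_refl = |Γ|²·P_inc = 135 mW, P_del = (1 − |Γ|²)·P_inc = 614 mW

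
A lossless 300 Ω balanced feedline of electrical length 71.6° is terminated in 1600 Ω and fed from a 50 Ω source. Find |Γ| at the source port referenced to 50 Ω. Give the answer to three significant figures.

tan(βl) = 3.01
Z_in = Z_0·(Z_L + jZ_0·tanβl)/(Z_0 + jZ_L·tanβl) = 62.2 − j95.9 Ω
Γ_s = (Z_in − Z_s)/(Z_in + Z_s) = (12.2 − j95.9)/(112 − j95.9), |Γ_s| = 0.655

|Γ| ≈ 0.655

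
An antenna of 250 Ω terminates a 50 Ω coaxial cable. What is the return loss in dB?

RL ≈ 3.52 dB

Γ = (250 − 50)/(250 + 50) = 0.667
RL = −20·log₁₀|Γ| = −20·log₁₀(0.667)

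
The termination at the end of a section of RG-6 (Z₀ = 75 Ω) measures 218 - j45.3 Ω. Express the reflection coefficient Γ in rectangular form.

Γ = (Z_L − Z_0)/(Z_L + Z_0) = (143 − j45.3)/(293 − j45.3)

Γ ≈ 0.5 − j0.0773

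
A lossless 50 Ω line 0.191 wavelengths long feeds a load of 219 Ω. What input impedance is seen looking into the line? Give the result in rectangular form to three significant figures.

Z_in ≈ 13 − j18.3 Ω

βl = 2π × 0.191 = 68.8°
tan(βl) = tan(68.8°) = 2.57
Z_in = Z_0·(Z_L + jZ_0·tanβl)/(Z_0 + jZ_L·tanβl)
     = 50·(219 + j129)/(50 + j563)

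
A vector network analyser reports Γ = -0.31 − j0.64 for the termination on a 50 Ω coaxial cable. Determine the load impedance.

Z_L = Z_0·(1 + Γ)/(1 − Γ) = 50·(0.69 − j0.64)/(1.31 + j0.64)

Z_L ≈ 11.6 − j30.1 Ω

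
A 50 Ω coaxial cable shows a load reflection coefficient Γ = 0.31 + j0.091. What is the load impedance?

Z_L = Z_0·(1 + Γ)/(1 − Γ) = 50·(1.31 + j0.091)/(0.69 − j0.091)

Z_L ≈ 92.4 + j18.8 Ω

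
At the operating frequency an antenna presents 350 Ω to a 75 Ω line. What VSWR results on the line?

For a purely resistive load, VSWR = R_L/Z_0 or Z_0/R_L (whichever > 1) = 350/75

VSWR ≈ 4.67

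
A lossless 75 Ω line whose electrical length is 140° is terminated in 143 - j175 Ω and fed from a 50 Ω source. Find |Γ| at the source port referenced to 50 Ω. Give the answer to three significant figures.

tan(βl) = -0.839
Z_in = Z_0·(Z_L + jZ_0·tanβl)/(Z_0 + jZ_L·tanβl) = 70.1 + j131 Ω
Γ_s = (Z_in − Z_s)/(Z_in + Z_s) = (20.1 + j131)/(120 + j131), |Γ_s| = 0.747

|Γ| ≈ 0.747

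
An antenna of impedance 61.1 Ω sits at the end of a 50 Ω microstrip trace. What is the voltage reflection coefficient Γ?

Γ = 0.0999

Γ = (Z_L − Z_0)/(Z_L + Z_0) = (61.1 − 50)/(61.1 + 50) = 11.1/111.1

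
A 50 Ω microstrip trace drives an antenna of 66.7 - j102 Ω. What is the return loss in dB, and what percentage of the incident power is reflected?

RL ≈ 3.52 dB; 44.5% of incident power reflected

Γ = (16.7 − j102)/(116.7 − j102), |Γ| = 0.667
RL = −20·log₁₀(0.667) = 3.52 dB
P_refl/P_inc = |Γ|² = 0.445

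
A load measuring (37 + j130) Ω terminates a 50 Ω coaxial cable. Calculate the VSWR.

VSWR ≈ 11.1

Γ = (Z_L − Z_0)/(Z_L + Z_0) = (-13 + j130)/(87 + j130)
|Γ| = 131/156 = 0.835
VSWR = (1 + |Γ|)/(1 − |Γ|) = 1.84/0.165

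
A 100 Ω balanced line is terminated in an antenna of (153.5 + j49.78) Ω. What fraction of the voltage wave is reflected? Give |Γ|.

|Γ| ≈ 0.283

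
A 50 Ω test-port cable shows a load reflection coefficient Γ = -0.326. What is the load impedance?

Z_L ≈ 25.4 Ω

Z_L = Z_0·(1 + Γ)/(1 − Γ) = 50·(0.674)/(1.33)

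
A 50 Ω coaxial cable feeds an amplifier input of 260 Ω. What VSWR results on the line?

VSWR ≈ 5.2

Γ = (260 − 50)/(260 + 50) = 0.677
VSWR = (1 + 0.677)/(1 − 0.677)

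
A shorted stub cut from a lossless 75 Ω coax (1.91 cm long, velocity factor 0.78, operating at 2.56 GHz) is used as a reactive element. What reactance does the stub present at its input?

λ = v/f = 0.78·c / 2.56 GHz = 0.0914 m
βl = 2π·l/λ = 2π × 0.209 = 75.2°
tan(βl) = 3.79
For a shorted stub, Z_in = jZ_0·tan(βl)

X_in ≈ 284 Ω (inductive)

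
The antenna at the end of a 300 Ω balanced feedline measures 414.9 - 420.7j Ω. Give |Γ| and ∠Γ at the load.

Γ = (Z_L − Z_0)/(Z_L + Z_0) = (114.9 − j420.7)/(714.9 − j420.7)
|Γ| = 436/830 = 0.526

Γ ≈ 0.526 ∠ -44.2°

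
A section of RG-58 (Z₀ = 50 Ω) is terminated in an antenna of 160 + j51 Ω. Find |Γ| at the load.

Γ = (Z_L − Z_0)/(Z_L + Z_0) = (110 + j51)/(210 + j51)
|Γ| = 121/216

|Γ| ≈ 0.561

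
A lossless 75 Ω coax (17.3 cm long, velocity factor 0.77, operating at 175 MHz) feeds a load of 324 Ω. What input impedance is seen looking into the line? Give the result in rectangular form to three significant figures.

λ = v/f = 0.77·c / 175 MHz = 1.32 m
βl = 2π·l/λ = 2π × 0.131 = 47.2°
tan(βl) = tan(47.2°) = 1.08
Z_in = Z_0·(Z_L + jZ_0·tanβl)/(Z_0 + jZ_L·tanβl)
     = 75·(324 + j80.9)/(75 + j350)

Z_in ≈ 30.8 − j62.9 Ω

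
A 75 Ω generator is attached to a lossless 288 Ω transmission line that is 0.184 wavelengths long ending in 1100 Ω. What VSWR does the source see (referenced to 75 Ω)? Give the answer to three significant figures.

VSWR ≈ 3.8

βl = 2π × 0.184 = 66.2°
tan(βl) = 2.27
Z_in = Z_0·(Z_L + jZ_0·tanβl)/(Z_0 + jZ_L·tanβl) = 88.8 − j117 Ω
Γ_s = (Z_in − Z_s)/(Z_in + Z_s) = (13.8 − j117)/(164 − j117), |Γ_s| = 0.584
VSWR = (1 + |Γ_s|)/(1 − |Γ_s|)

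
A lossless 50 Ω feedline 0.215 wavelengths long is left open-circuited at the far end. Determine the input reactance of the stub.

X_in ≈ -11.2 Ω (capacitive)

βl = 2π × 0.215 = 77.4°
tan(βl) = 4.47
For an open-circuited stub, Z_in = −jZ_0·cot(βl) = −jZ_0/tan(βl)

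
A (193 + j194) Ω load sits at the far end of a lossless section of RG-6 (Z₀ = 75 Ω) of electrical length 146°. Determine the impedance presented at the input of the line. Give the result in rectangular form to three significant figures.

tan(βl) = tan(146°) = -0.675
Z_in = Z_0·(Z_L + jZ_0·tanβl)/(Z_0 + jZ_L·tanβl)
     = 75·(193 + j143)/(206 − j130)

Z_in ≈ 26.6 + j69.1 Ω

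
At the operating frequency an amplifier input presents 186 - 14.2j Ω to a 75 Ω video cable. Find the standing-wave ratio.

Γ = (Z_L − Z_0)/(Z_L + Z_0) = (111 − j14.2)/(261 − j14.2)
|Γ| = 112/261 = 0.428
VSWR = (1 + |Γ|)/(1 − |Γ|) = 1.43/0.572

VSWR ≈ 2.5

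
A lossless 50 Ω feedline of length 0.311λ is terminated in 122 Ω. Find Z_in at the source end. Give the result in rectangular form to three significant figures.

Z_in ≈ 23.2 + j16.3 Ω

βl = 2π × 0.311 = 112°
tan(βl) = tan(112°) = -2.48
Z_in = Z_0·(Z_L + jZ_0·tanβl)/(Z_0 + jZ_L·tanβl)
     = 50·(122 − j124)/(50 − j303)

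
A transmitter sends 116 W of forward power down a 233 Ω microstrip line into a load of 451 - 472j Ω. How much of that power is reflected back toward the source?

|Γ| = |(218 − j472)/(684 − j472)| = 0.626
|Γ|² = 0.391
P_refl = |Γ|²·P_inc = 45.4 W, P_del = (1 − |Γ|²)·P_inc = 70.6 W

P_reflected ≈ 45.4 W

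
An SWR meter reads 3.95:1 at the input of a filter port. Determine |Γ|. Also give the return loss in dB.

|Γ| ≈ 0.596; return loss ≈ 4.5 dB

|Γ| = (S − 1)/(S + 1) = (3.95 − 1)/(3.95 + 1) = 2.95/4.95
RL = −20·log₁₀|Γ| = −20·log₁₀(0.596)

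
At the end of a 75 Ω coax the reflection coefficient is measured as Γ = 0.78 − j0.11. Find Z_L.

Z_L = Z_0·(1 + Γ)/(1 − Γ) = 75·(1.78 − j0.11)/(0.22 + j0.11)

Z_L ≈ 470 − j273 Ω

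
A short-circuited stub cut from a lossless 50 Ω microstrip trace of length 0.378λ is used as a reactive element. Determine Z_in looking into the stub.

βl = 2π × 0.378 = 136°
tan(βl) = -0.963
For a short-circuited stub, Z_in = jZ_0·tan(βl)

Z_in ≈ −j48.1 Ω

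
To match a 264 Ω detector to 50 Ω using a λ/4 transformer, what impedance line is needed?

Z_qwt = √(Z_0·R_L) = √(50 × 264) = √13200

Z_qwt ≈ 115 Ω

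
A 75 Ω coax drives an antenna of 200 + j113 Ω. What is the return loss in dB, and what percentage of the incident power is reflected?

Γ = (125 + j113)/(275 + j113), |Γ| = 0.567
RL = −20·log₁₀(0.567) = 4.93 dB
P_refl/P_inc = |Γ|² = 0.321

RL ≈ 4.93 dB; 32.1% of incident power reflected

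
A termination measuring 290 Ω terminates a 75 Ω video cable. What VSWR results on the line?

VSWR ≈ 3.87

Γ = (290 − 75)/(290 + 75) = 0.589
VSWR = (1 + 0.589)/(1 − 0.589)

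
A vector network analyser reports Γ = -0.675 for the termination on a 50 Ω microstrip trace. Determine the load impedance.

Z_L = Z_0·(1 + Γ)/(1 − Γ) = 50·(0.325)/(1.68)

Z_L ≈ 9.7 Ω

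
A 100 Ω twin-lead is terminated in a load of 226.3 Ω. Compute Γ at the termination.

Γ = 0.387

Γ = (Z_L − Z_0)/(Z_L + Z_0) = (226.3 − 100)/(226.3 + 100) = 126.3/326.3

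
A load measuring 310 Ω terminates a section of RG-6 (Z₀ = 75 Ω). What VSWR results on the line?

Γ = (310 − 75)/(310 + 75) = 0.61
VSWR = (1 + 0.61)/(1 − 0.61)

VSWR ≈ 4.13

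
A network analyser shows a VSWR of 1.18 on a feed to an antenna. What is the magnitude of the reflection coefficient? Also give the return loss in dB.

|Γ| ≈ 0.0826; return loss ≈ 21.7 dB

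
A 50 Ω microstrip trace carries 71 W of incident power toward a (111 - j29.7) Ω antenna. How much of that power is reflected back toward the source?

P_reflected ≈ 12.2 W

|Γ| = |(61 − j29.7)/(161 − j29.7)| = 0.414
|Γ|² = 0.172
P_refl = |Γ|²·P_inc = 12.2 W, P_del = (1 − |Γ|²)·P_inc = 58.8 W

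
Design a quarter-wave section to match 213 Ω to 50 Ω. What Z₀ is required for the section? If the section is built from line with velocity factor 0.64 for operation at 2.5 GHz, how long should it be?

Z_qwt = √(Z_0·R_L) = √(50 × 213) = √10650
λ = 0.64·c/f = 0.0768 m, so l = λ/4 = 0.0192 m

Z_qwt ≈ 103 Ω; length ≈ 1.92 cm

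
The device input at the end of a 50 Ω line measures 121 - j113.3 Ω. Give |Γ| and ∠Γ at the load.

Γ = (Z_L − Z_0)/(Z_L + Z_0) = (71 − j113.3)/(171 − j113.3)
|Γ| = 134/205 = 0.652

Γ ≈ 0.652 ∠ -24.4°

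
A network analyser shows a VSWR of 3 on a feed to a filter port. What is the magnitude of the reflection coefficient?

|Γ| = (S − 1)/(S + 1) = (3 − 1)/(3 + 1) = 2/4

|Γ| ≈ 0.5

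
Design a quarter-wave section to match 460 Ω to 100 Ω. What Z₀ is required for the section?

Z_qwt = √(Z_0·R_L) = √(100 × 460) = √46000

Z_qwt ≈ 214 Ω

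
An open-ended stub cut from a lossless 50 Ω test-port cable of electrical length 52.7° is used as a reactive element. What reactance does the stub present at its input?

tan(βl) = 1.31
For an open-ended stub, Z_in = −jZ_0·cot(βl) = −jZ_0/tan(βl)

X_in ≈ -38.1 Ω (capacitive)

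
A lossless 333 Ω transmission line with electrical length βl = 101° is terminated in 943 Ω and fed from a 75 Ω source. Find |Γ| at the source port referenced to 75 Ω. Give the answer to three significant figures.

tan(βl) = -5.14
Z_in = Z_0·(Z_L + jZ_0·tanβl)/(Z_0 + jZ_L·tanβl) = 121 + j56.4 Ω
Γ_s = (Z_in − Z_s)/(Z_in + Z_s) = (46.5 + j56.4)/(196 + j56.4), |Γ_s| = 0.357

|Γ| ≈ 0.357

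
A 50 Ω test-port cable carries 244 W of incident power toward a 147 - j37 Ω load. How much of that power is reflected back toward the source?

P_reflected ≈ 65.5 W

|Γ| = |(97 − j37)/(197 − j37)| = 0.518
|Γ|² = 0.268
P_refl = |Γ|²·P_inc = 65.5 W, P_del = (1 − |Γ|²)·P_inc = 179 W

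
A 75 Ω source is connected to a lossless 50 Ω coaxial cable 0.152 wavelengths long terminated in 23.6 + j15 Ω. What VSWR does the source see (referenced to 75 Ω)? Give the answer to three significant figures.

VSWR ≈ 1.74

βl = 2π × 0.152 = 54.7°
tan(βl) = 1.41
Z_in = Z_0·(Z_L + jZ_0·tanβl)/(Z_0 + jZ_L·tanβl) = 91.1 + j43.3 Ω
Γ_s = (Z_in − Z_s)/(Z_in + Z_s) = (16.1 + j43.3)/(166 + j43.3), |Γ_s| = 0.269
VSWR = (1 + |Γ_s|)/(1 − |Γ_s|)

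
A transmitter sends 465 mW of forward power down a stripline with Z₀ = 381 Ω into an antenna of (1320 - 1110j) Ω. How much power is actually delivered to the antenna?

P_delivered ≈ 227 mW

|Γ| = |(939 − j1110)/(1701 − j1110)| = 0.716
|Γ|² = 0.512
P_refl = |Γ|²·P_inc = 238 mW, P_del = (1 − |Γ|²)·P_inc = 227 mW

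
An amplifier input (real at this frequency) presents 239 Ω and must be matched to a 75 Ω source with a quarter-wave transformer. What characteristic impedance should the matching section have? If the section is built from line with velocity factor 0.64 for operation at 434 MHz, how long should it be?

Z_qwt ≈ 134 Ω; length ≈ 11.1 cm

Z_qwt = √(Z_0·R_L) = √(75 × 239) = √17920
λ = 0.64·c/f = 0.442 m, so l = λ/4 = 0.111 m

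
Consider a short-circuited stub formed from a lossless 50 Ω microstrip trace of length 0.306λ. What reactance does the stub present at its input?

βl = 2π × 0.306 = 110°
tan(βl) = -2.72
For a short-circuited stub, Z_in = jZ_0·tan(βl)

X_in ≈ -136 Ω (capacitive)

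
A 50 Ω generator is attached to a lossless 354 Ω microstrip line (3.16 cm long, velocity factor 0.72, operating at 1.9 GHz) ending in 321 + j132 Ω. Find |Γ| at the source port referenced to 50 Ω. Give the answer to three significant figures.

|Γ| ≈ 0.744

λ = v/f = 0.72·c / 1.9 GHz = 0.114 m
βl = 2π·l/λ = 2π × 0.278 = 100°
tan(βl) = -5.63
Z_in = Z_0·(Z_L + jZ_0·tanβl)/(Z_0 + jZ_L·tanβl) = 294 − j116 Ω
Γ_s = (Z_in − Z_s)/(Z_in + Z_s) = (244 − j116)/(344 − j116), |Γ_s| = 0.744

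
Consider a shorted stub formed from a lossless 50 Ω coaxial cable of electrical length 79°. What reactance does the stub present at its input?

X_in ≈ 257 Ω (inductive)

tan(βl) = 5.14
For a shorted stub, Z_in = jZ_0·tan(βl)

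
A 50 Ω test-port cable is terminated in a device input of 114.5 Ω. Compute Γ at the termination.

Γ = 0.392

Γ = (Z_L − Z_0)/(Z_L + Z_0) = (114.5 − 50)/(114.5 + 50) = 64.5/164.5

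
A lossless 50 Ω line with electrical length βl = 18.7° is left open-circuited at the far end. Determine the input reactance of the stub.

X_in ≈ -148 Ω (capacitive)

tan(βl) = 0.338
For an open-circuited stub, Z_in = −jZ_0·cot(βl) = −jZ_0/tan(βl)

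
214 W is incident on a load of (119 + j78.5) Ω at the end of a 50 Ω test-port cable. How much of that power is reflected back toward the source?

|Γ| = |(69 + j78.5)/(169 + j78.5)| = 0.561
|Γ|² = 0.315
P_refl = |Γ|²·P_inc = 67.3 W, P_del = (1 − |Γ|²)·P_inc = 147 W

P_reflected ≈ 67.3 W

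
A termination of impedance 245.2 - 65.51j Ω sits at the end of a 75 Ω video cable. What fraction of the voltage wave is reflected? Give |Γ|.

Γ = (Z_L − Z_0)/(Z_L + Z_0) = (170.2 − j65.51)/(320.2 − j65.51)
|Γ| = 182/327

|Γ| ≈ 0.558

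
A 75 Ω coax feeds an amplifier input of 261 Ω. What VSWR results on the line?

VSWR ≈ 3.48

Γ = (261 − 75)/(261 + 75) = 0.554
VSWR = (1 + 0.554)/(1 − 0.554)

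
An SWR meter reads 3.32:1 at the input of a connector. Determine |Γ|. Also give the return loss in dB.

|Γ| ≈ 0.537; return loss ≈ 5.4 dB

|Γ| = (S − 1)/(S + 1) = (3.32 − 1)/(3.32 + 1) = 2.32/4.32
RL = −20·log₁₀|Γ| = −20·log₁₀(0.537)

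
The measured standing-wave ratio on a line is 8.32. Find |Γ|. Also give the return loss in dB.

|Γ| ≈ 0.785; return loss ≈ 2.1 dB

|Γ| = (S − 1)/(S + 1) = (8.32 − 1)/(8.32 + 1) = 7.32/9.32
RL = −20·log₁₀|Γ| = −20·log₁₀(0.785)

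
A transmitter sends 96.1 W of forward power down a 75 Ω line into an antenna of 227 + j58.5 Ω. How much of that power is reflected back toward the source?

P_reflected ≈ 26.9 W

|Γ| = |(152 + j58.5)/(302 + j58.5)| = 0.529
|Γ|² = 0.28
P_refl = |Γ|²·P_inc = 26.9 W, P_del = (1 − |Γ|²)·P_inc = 69.2 W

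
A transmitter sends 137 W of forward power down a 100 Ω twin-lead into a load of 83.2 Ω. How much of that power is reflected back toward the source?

P_reflected ≈ 1.15 W

Γ = (83.2 − 100)/(83.2 + 100) = -0.0917
|Γ|² = 0.00841
P_refl = |Γ|²·P_inc = 1.15 W, P_del = (1 − |Γ|²)·P_inc = 136 W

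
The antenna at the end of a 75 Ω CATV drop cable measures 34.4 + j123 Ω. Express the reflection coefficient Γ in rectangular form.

Γ ≈ 0.394 + j0.681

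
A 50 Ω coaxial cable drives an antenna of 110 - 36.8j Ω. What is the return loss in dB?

RL ≈ 7.36 dB

Γ = (60 − j36.8)/(160 − j36.8), |Γ| = 0.429
RL = −20·log₁₀|Γ| = −20·log₁₀(0.429)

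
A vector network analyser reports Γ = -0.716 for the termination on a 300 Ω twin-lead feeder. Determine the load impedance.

Z_L ≈ 49.7 Ω

Z_L = Z_0·(1 + Γ)/(1 − Γ) = 300·(0.284)/(1.72)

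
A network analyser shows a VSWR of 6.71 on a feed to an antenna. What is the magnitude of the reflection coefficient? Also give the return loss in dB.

|Γ| = (S − 1)/(S + 1) = (6.71 − 1)/(6.71 + 1) = 5.71/7.71
RL = −20·log₁₀|Γ| = −20·log₁₀(0.741)

|Γ| ≈ 0.741; return loss ≈ 2.61 dB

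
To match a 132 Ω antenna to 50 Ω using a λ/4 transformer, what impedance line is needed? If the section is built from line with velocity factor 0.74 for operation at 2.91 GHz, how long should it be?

Z_qwt = √(Z_0·R_L) = √(50 × 132) = √6600
λ = 0.74·c/f = 0.0763 m, so l = λ/4 = 0.0191 m

Z_qwt ≈ 81.2 Ω; length ≈ 1.91 cm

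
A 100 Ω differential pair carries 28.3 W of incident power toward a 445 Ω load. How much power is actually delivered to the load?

P_delivered ≈ 17 W

Γ = (445 − 100)/(445 + 100) = 0.633
|Γ|² = 0.401
P_refl = |Γ|²·P_inc = 11.3 W, P_del = (1 − |Γ|²)·P_inc = 17 W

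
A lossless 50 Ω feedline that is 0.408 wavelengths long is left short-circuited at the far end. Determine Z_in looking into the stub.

Z_in ≈ −j32.6 Ω

βl = 2π × 0.408 = 147°
tan(βl) = -0.652
For a short-circuited stub, Z_in = jZ_0·tan(βl)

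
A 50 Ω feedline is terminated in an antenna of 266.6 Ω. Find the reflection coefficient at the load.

Γ = 0.684

Γ = (Z_L − Z_0)/(Z_L + Z_0) = (266.6 − 50)/(266.6 + 50) = 216.6/316.6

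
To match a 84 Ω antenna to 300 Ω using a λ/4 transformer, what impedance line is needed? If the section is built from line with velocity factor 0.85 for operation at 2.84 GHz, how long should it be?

Z_qwt ≈ 159 Ω; length ≈ 2.24 cm

Z_qwt = √(Z_0·R_L) = √(300 × 84) = √25200
λ = 0.85·c/f = 0.0898 m, so l = λ/4 = 0.0224 m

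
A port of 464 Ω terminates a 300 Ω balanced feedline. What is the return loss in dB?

Γ = (464 − 300)/(464 + 300) = 0.215
RL = −20·log₁₀|Γ| = −20·log₁₀(0.215)

RL ≈ 13.4 dB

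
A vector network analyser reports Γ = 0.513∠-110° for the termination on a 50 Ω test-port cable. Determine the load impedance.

Z_L = Z_0·(1 + Γ)/(1 − Γ) = 50·(0.825 − j0.482)/(1.18 + j0.482)

Z_L ≈ 22.8 − j29.9 Ω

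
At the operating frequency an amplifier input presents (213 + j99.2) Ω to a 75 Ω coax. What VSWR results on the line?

VSWR ≈ 3.52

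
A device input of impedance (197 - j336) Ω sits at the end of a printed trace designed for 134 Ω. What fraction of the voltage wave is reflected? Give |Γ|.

Γ = (Z_L − Z_0)/(Z_L + Z_0) = (63 − j336)/(331 − j336)
|Γ| = 342/472

|Γ| ≈ 0.725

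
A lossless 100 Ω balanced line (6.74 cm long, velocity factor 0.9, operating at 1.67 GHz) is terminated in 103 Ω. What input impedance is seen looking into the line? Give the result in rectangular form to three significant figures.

Z_in ≈ 101 + j2.59 Ω

λ = v/f = 0.9·c / 1.67 GHz = 0.162 m
βl = 2π·l/λ = 2π × 0.417 = 150°
tan(βl) = tan(150°) = -0.576
Z_in = Z_0·(Z_L + jZ_0·tanβl)/(Z_0 + jZ_L·tanβl)
     = 100·(103 − j57.6)/(100 − j59.3)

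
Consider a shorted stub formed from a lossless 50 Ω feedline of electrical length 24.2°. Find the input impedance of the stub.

tan(βl) = 0.449
For a shorted stub, Z_in = jZ_0·tan(βl)

Z_in ≈ +j22.5 Ω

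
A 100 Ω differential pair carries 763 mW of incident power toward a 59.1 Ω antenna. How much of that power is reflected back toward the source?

Γ = (59.1 − 100)/(59.1 + 100) = -0.257
|Γ|² = 0.0661
P_refl = |Γ|²·P_inc = 50.4 mW, P_del = (1 − |Γ|²)·P_inc = 713 mW

P_reflected ≈ 50.4 mW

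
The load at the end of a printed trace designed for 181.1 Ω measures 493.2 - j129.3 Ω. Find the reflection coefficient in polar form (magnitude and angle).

Γ = (Z_L − Z_0)/(Z_L + Z_0) = (312.1 − j129.3)/(674.3 − j129.3)
|Γ| = 338/687 = 0.492

Γ ≈ 0.492 ∠ -11.6°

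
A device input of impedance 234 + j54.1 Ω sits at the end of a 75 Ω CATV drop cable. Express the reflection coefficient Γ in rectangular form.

Γ = (Z_L − Z_0)/(Z_L + Z_0) = (159 + j54.1)/(309 + j54.1)

Γ ≈ 0.529 + j0.0825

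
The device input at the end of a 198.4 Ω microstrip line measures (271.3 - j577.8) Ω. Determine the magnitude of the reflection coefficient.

Γ = (Z_L − Z_0)/(Z_L + Z_0) = (72.9 − j577.8)/(469.7 − j577.8)
|Γ| = 582/745

|Γ| ≈ 0.782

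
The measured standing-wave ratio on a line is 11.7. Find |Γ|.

|Γ| = (S − 1)/(S + 1) = (11.7 − 1)/(11.7 + 1) = 10.7/12.7

|Γ| ≈ 0.843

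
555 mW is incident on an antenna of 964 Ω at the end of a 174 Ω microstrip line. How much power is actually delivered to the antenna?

Γ = (964 − 174)/(964 + 174) = 0.694
|Γ|² = 0.482
P_refl = |Γ|²·P_inc = 267 mW, P_del = (1 − |Γ|²)·P_inc = 288 mW

P_delivered ≈ 288 mW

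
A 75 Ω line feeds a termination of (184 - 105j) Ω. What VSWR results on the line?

VSWR ≈ 3.36

Γ = (Z_L − Z_0)/(Z_L + Z_0) = (109 − j105)/(259 − j105)
|Γ| = 151/279 = 0.542
VSWR = (1 + |Γ|)/(1 − |Γ|) = 1.54/0.458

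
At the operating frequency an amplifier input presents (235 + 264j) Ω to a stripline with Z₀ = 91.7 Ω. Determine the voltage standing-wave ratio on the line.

VSWR ≈ 6.02

Γ = (Z_L − Z_0)/(Z_L + Z_0) = (143.3 + j264)/(326.7 + j264)
|Γ| = 300/420 = 0.715
VSWR = (1 + |Γ|)/(1 − |Γ|) = 1.72/0.285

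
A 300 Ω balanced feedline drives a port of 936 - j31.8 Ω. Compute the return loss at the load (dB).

Γ = (636 − j31.8)/(1236 − j31.8), |Γ| = 0.515
RL = −20·log₁₀|Γ| = −20·log₁₀(0.515)

RL ≈ 5.76 dB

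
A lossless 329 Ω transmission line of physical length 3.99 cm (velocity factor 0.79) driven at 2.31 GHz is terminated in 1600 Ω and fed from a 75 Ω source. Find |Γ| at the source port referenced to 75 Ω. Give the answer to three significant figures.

λ = v/f = 0.79·c / 2.31 GHz = 0.103 m
βl = 2π·l/λ = 2π × 0.389 = 140°
tan(βl) = -0.839
Z_in = Z_0·(Z_L + jZ_0·tanβl)/(Z_0 + jZ_L·tanβl) = 154 + j354 Ω
Γ_s = (Z_in − Z_s)/(Z_in + Z_s) = (79.5 + j354)/(229 + j354), |Γ_s| = 0.86

|Γ| ≈ 0.86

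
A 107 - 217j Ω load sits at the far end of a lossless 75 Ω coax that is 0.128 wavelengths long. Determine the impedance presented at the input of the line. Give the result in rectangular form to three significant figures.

Z_in ≈ 12.2 − j39.3 Ω

βl = 2π × 0.128 = 46.1°
tan(βl) = tan(46.1°) = 1.04
Z_in = Z_0·(Z_L + jZ_0·tanβl)/(Z_0 + jZ_L·tanβl)
     = 75·(107 − j139)/(300 + j111)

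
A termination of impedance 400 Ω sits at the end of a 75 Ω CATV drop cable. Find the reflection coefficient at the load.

Γ = (Z_L − Z_0)/(Z_L + Z_0) = (400 − 75)/(400 + 75) = 325/475

Γ = 0.684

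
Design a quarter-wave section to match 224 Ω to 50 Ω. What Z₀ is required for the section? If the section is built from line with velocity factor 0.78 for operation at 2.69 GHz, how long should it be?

Z_qwt = √(Z_0·R_L) = √(50 × 224) = √11200
λ = 0.78·c/f = 0.087 m, so l = λ/4 = 0.0217 m

Z_qwt ≈ 106 Ω; length ≈ 2.17 cm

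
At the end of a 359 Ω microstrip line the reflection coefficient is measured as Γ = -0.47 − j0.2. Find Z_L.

Z_L = Z_0·(1 + Γ)/(1 − Γ) = 359·(0.53 − j0.2)/(1.47 + j0.2)

Z_L ≈ 121 − j65.2 Ω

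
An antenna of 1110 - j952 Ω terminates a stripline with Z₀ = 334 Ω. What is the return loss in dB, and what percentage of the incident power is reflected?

RL ≈ 2.97 dB; 50.4% of incident power reflected

Γ = (776 − j952)/(1444 − j952), |Γ| = 0.71
RL = −20·log₁₀(0.71) = 2.97 dB
P_refl/P_inc = |Γ|² = 0.504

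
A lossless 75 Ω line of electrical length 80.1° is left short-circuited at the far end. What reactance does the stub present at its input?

X_in ≈ 430 Ω (inductive)

tan(βl) = 5.73
For a short-circuited stub, Z_in = jZ_0·tan(βl)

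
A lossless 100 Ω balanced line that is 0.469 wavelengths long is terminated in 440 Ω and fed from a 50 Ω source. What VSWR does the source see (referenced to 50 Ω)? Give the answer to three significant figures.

βl = 2π × 0.469 = 169°
tan(βl) = -0.197
Z_in = Z_0·(Z_L + jZ_0·tanβl)/(Z_0 + jZ_L·tanβl) = 261 + j207 Ω
Γ_s = (Z_in − Z_s)/(Z_in + Z_s) = (211 + j207)/(311 + j207), |Γ_s| = 0.791
VSWR = (1 + |Γ_s|)/(1 − |Γ_s|)

VSWR ≈ 8.56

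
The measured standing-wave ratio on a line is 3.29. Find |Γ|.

|Γ| ≈ 0.534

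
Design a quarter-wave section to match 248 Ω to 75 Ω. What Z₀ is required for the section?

Z_qwt = √(Z_0·R_L) = √(75 × 248) = √18600

Z_qwt ≈ 136 Ω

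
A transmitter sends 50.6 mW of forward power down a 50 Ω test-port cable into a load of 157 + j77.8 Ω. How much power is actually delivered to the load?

|Γ| = |(107 + j77.8)/(207 + j77.8)| = 0.598
|Γ|² = 0.358
P_refl = |Γ|²·P_inc = 18.1 mW, P_del = (1 − |Γ|²)·P_inc = 32.5 mW

P_delivered ≈ 32.5 mW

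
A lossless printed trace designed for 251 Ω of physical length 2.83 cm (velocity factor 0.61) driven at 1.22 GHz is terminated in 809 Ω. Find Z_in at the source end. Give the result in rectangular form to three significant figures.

Z_in ≈ 89.3 − j90.6 Ω

λ = v/f = 0.61·c / 1.22 GHz = 0.15 m
βl = 2π·l/λ = 2π × 0.189 = 67.9°
tan(βl) = tan(67.9°) = 2.47
Z_in = Z_0·(Z_L + jZ_0·tanβl)/(Z_0 + jZ_L·tanβl)
     = 251·(809 + j619)/(251 + j1990)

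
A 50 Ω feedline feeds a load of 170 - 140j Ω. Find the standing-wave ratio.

Γ = (Z_L − Z_0)/(Z_L + Z_0) = (120 − j140)/(220 − j140)
|Γ| = 184/261 = 0.707
VSWR = (1 + |Γ|)/(1 − |Γ|) = 1.71/0.293

VSWR ≈ 5.83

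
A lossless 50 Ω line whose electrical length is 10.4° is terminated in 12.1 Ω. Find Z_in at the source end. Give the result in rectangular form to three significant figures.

tan(βl) = tan(10.4°) = 0.184
Z_in = Z_0·(Z_L + jZ_0·tanβl)/(Z_0 + jZ_L·tanβl)
     = 50·(12.1 + j9.18)/(50 + j2.22)

Z_in ≈ 12.5 + j8.62 Ω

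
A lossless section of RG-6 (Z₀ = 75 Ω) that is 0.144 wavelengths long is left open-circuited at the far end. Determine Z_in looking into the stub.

βl = 2π × 0.144 = 51.8°
tan(βl) = 1.27
For an open-circuited stub, Z_in = −jZ_0·cot(βl) = −jZ_0/tan(βl)

Z_in ≈ −j58.9 Ω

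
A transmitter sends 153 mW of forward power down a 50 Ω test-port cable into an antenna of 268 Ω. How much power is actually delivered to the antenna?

Γ = (268 − 50)/(268 + 50) = 0.686
|Γ|² = 0.47
P_refl = |Γ|²·P_inc = 71.9 mW, P_del = (1 − |Γ|²)·P_inc = 81.1 mW

P_delivered ≈ 81.1 mW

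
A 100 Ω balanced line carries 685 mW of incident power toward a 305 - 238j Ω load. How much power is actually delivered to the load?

P_delivered ≈ 379 mW

|Γ| = |(205 − j238)/(405 − j238)| = 0.669
|Γ|² = 0.447
P_refl = |Γ|²·P_inc = 306 mW, P_del = (1 − |Γ|²)·P_inc = 379 mW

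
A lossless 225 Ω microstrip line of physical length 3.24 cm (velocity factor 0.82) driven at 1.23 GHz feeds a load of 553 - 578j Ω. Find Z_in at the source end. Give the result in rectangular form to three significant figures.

Z_in ≈ 47.2 − j77.7 Ω

λ = v/f = 0.82·c / 1.23 GHz = 0.2 m
βl = 2π·l/λ = 2π × 0.162 = 58.3°
tan(βl) = tan(58.3°) = 1.62
Z_in = Z_0·(Z_L + jZ_0·tanβl)/(Z_0 + jZ_L·tanβl)
     = 225·(553 − j213)/(1160 + j896)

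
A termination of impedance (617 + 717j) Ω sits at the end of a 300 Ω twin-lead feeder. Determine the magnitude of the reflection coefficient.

|Γ| ≈ 0.673

Γ = (Z_L − Z_0)/(Z_L + Z_0) = (317 + j717)/(917 + j717)
|Γ| = 784/1160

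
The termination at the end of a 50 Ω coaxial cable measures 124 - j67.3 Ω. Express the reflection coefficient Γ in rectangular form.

Γ = (Z_L − Z_0)/(Z_L + Z_0) = (74 − j67.3)/(174 − j67.3)

Γ ≈ 0.5 − j0.193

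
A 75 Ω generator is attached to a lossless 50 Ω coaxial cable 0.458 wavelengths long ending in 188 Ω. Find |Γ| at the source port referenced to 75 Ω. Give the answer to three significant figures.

|Γ| ≈ 0.465

βl = 2π × 0.458 = 165°
tan(βl) = -0.27
Z_in = Z_0·(Z_L + jZ_0·tanβl)/(Z_0 + jZ_L·tanβl) = 99.3 + j87.3 Ω
Γ_s = (Z_in − Z_s)/(Z_in + Z_s) = (24.3 + j87.3)/(174 + j87.3), |Γ_s| = 0.465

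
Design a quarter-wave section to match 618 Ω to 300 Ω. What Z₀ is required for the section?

Z_qwt ≈ 431 Ω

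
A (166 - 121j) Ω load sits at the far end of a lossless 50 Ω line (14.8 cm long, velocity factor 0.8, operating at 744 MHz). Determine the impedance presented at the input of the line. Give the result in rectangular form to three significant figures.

λ = v/f = 0.8·c / 744 MHz = 0.323 m
βl = 2π·l/λ = 2π × 0.459 = 165°
tan(βl) = tan(165°) = -0.265
Z_in = Z_0·(Z_L + jZ_0·tanβl)/(Z_0 + jZ_L·tanβl)
     = 50·(166 − j134)/(18 − j44)

Z_in ≈ 197 + j108 Ω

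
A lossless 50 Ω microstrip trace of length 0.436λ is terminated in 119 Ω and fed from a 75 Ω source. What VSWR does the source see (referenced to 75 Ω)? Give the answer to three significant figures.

βl = 2π × 0.436 = 157°
tan(βl) = -0.425
Z_in = Z_0·(Z_L + jZ_0·tanβl)/(Z_0 + jZ_L·tanβl) = 69.4 + j49 Ω
Γ_s = (Z_in − Z_s)/(Z_in + Z_s) = (-5.59 + j49)/(144 + j49), |Γ_s| = 0.323
VSWR = (1 + |Γ_s|)/(1 − |Γ_s|)

VSWR ≈ 1.96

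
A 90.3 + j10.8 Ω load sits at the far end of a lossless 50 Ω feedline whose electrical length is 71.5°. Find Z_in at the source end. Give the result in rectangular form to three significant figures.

tan(βl) = tan(71.5°) = 2.99
Z_in = Z_0·(Z_L + jZ_0·tanβl)/(Z_0 + jZ_L·tanβl)
     = 50·(90.3 + j160)/(17.7 + j270)

Z_in ≈ 30.7 − j14.7 Ω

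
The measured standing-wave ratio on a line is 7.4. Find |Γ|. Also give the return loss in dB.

|Γ| ≈ 0.762; return loss ≈ 2.36 dB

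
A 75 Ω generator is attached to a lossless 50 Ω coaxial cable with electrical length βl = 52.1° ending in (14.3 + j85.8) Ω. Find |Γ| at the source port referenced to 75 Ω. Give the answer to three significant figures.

|Γ| ≈ 0.834

tan(βl) = 1.28
Z_in = Z_0·(Z_L + jZ_0·tanβl)/(Z_0 + jZ_L·tanβl) = 23.9 − j117 Ω
Γ_s = (Z_in − Z_s)/(Z_in + Z_s) = (-51.1 − j117)/(98.9 − j117), |Γ_s| = 0.834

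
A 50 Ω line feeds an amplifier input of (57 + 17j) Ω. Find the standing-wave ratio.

Γ = (Z_L − Z_0)/(Z_L + Z_0) = (7 + j17)/(107 + j17)
|Γ| = 18.4/108 = 0.17
VSWR = (1 + |Γ|)/(1 − |Γ|) = 1.17/0.83

VSWR ≈ 1.41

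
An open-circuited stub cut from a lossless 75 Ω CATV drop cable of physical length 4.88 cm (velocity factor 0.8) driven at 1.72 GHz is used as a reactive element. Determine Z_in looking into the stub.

λ = v/f = 0.8·c / 1.72 GHz = 0.14 m
βl = 2π·l/λ = 2π × 0.35 = 126°
tan(βl) = -1.38
For an open-circuited stub, Z_in = −jZ_0·cot(βl) = −jZ_0/tan(βl)

Z_in ≈ +j54.3 Ω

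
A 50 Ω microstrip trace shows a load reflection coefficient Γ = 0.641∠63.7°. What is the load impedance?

Z_L ≈ 34.9 + j68.2 Ω

Z_L = Z_0·(1 + Γ)/(1 − Γ) = 50·(1.28 + j0.575)/(0.716 − j0.575)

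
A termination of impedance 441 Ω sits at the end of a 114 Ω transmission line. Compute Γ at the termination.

Γ = 0.589

Γ = (Z_L − Z_0)/(Z_L + Z_0) = (441 − 114)/(441 + 114) = 327/555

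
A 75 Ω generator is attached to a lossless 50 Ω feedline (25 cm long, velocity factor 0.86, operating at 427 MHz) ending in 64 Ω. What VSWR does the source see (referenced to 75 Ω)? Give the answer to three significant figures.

VSWR ≈ 1.44

λ = v/f = 0.86·c / 427 MHz = 0.604 m
βl = 2π·l/λ = 2π × 0.414 = 149°
tan(βl) = -0.602
Z_in = Z_0·(Z_L + jZ_0·tanβl)/(Z_0 + jZ_L·tanβl) = 54.7 + j12.1 Ω
Γ_s = (Z_in − Z_s)/(Z_in + Z_s) = (-20.3 + j12.1)/(130 + j12.1), |Γ_s| = 0.181
VSWR = (1 + |Γ_s|)/(1 − |Γ_s|)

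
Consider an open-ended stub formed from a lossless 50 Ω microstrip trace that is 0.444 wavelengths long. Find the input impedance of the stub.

βl = 2π × 0.444 = 160°
tan(βl) = -0.367
For an open-ended stub, Z_in = −jZ_0·cot(βl) = −jZ_0/tan(βl)

Z_in ≈ +j136 Ω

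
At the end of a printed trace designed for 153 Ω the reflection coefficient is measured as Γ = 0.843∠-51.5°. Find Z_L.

Z_L ≈ 67 − j305 Ω

Z_L = Z_0·(1 + Γ)/(1 − Γ) = 153·(1.52 − j0.66)/(0.475 + j0.66)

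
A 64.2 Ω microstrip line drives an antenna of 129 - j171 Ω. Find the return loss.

RL ≈ 2.99 dB

Γ = (64.8 − j171)/(193.2 − j171), |Γ| = 0.709
RL = −20·log₁₀|Γ| = −20·log₁₀(0.709)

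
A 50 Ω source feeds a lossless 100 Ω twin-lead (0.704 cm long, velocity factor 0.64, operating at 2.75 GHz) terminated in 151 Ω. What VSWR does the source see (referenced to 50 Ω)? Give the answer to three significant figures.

λ = v/f = 0.64·c / 2.75 GHz = 0.0698 m
βl = 2π·l/λ = 2π × 0.101 = 36.3°
tan(βl) = 0.735
Z_in = Z_0·(Z_L + jZ_0·tanβl)/(Z_0 + jZ_L·tanβl) = 104 − j42.2 Ω
Γ_s = (Z_in − Z_s)/(Z_in + Z_s) = (54.2 − j42.2)/(154 − j42.2), |Γ_s| = 0.43
VSWR = (1 + |Γ_s|)/(1 − |Γ_s|)

VSWR ≈ 2.51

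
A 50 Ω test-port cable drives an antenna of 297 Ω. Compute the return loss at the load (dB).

Γ = (297 − 50)/(297 + 50) = 0.712
RL = −20·log₁₀|Γ| = −20·log₁₀(0.712)

RL ≈ 2.95 dB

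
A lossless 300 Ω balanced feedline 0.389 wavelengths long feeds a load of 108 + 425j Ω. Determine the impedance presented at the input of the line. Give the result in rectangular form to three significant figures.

βl = 2π × 0.389 = 140°
tan(βl) = tan(140°) = -0.838
Z_in = Z_0·(Z_L + jZ_0·tanβl)/(Z_0 + jZ_L·tanβl)
     = 300·(108 + j174)/(656 − j90.5)

Z_in ≈ 37.7 + j84.6 Ω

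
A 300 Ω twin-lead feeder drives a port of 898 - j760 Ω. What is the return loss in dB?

Γ = (598 − j760)/(1198 − j760), |Γ| = 0.682
RL = −20·log₁₀|Γ| = −20·log₁₀(0.682)

RL ≈ 3.33 dB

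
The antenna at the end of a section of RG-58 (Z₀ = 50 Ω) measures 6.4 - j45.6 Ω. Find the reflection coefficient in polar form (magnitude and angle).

Γ ≈ 0.87 ∠ -94.8°

Γ = (Z_L − Z_0)/(Z_L + Z_0) = (-43.6 − j45.6)/(56.4 − j45.6)
|Γ| = 63.1/72.5 = 0.87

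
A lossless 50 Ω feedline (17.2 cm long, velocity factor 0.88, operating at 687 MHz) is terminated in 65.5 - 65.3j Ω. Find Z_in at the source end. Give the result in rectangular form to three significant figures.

λ = v/f = 0.88·c / 687 MHz = 0.384 m
βl = 2π·l/λ = 2π × 0.448 = 161°
tan(βl) = tan(161°) = -0.342
Z_in = Z_0·(Z_L + jZ_0·tanβl)/(Z_0 + jZ_L·tanβl)
     = 50·(65.5 − j82.4)/(27.7 − j22.4)

Z_in ≈ 144 − j32.1 Ω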